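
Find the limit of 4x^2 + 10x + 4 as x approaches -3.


Since polynomials are continuous, we use direct substitution.
lim(x->-3) of 4x^2 + 10x + 4
= 4 * (-3)^2 + 10 * (-3) + 4
= 36 - 30 + 4
= 10

10


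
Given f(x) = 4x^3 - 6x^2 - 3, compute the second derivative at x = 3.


First derivative:
f'(x) = 12x^2 - 12x
Second derivative:
f''(x) = 24x - 12
Substitute x = 3:
f''(3) = 24 * 3 - 12
= 72 - 12
= 60

60


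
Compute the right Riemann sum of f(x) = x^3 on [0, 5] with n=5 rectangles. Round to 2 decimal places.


Right Riemann sum uses right endpoints of each subinterval.
Interval: [0, 5], n = 5
dx = (5 - 0) / 5 = 1
Right endpoints: [1, 2, 3, 4, 5]
f values: [1, 8, 27, 64, 125]
Sum = dx * (sum of f values)
= 1 * 225
= 225 = 225.00

225.00


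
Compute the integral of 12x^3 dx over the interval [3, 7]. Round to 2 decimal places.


Find the antiderivative of 12x^3:
F(x) = 12/4 * x^4
Apply the Fundamental Theorem of Calculus:
F(7) - F(3)
= 12/4 * 7^4 - 12/4 * 3^4
= 12/4 * (2401 - 81)
= 12/4 * 2320
= 6960 = 6960.00

6960.00


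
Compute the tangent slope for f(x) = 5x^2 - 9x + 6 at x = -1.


The slope of the tangent line equals f'(x) at the point.
f(x) = 5x^2 - 9x + 6
f'(x) = 10x - 9
At x = -1:
f'(-1) = 10 * (-1) - 9
= -10 - 9
= -19

-19


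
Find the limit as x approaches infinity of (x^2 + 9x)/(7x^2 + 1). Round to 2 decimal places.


For limits at infinity with equal-degree polynomials,
we compare leading coefficients.
Numerator leading term: x^2
Denominator leading term: 7x^2
Divide both by x^2:
lim = (1 + 9/x) / (7 + 1/x^2)
As x -> infinity, the 1/x and 1/x^2 terms vanish:
= 1/7 ≈ 0.14

0.14


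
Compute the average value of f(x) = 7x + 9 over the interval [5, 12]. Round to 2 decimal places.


Average value = 1/(b-a) * integral from a to b of f(x) dx
First compute the integral of 7x + 9:
F(x) = (7/2)x^2 + 9x
F(12) = 7/2 * 144 + 9 * 12 = 612
F(5) = 7/2 * 25 + 9 * 5 = 265/2
Integral = 612 - 265/2 = 959/2
Average = (959/2) / (12 - 5) = (959/2) / 7
= 137/2 = 68.50

68.50


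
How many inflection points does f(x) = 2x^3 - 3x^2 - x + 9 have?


Inflection points occur where f''(x) = 0 and concavity changes.
f(x) = 2x^3 - 3x^2 - x + 9
f'(x) = 6x^2 - 6x - 1
f''(x) = 12x - 6
Set f''(x) = 0:
12x - 6 = 0
x = 6 / 12 = 1/2
Since f''(x) is linear (degree 1), it changes sign at this point.
Therefore there is exactly 1 inflection point.

1


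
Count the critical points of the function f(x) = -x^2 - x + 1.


Find where f'(x) = 0:
f'(x) = -2x - 1
Set f'(x) = 0:
-2x - 1 = 0
x = 1 / (-2) = -1/2
This is a linear equation in x, so there is exactly one solution.
Number of critical points: 1

1


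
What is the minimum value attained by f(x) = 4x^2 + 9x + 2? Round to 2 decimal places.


For a quadratic f(x) = ax^2 + bx + c with a > 0, the minimum is at the vertex.
Vertex x-coordinate: x = -b/(2a)
x = -(9) / (2 * 4)
x = -9/8
Substitute back to find the minimum value:
f(-9/8) = 4 * (-9/8)^2 + 9 * (-9/8) + 2
= 81/16 - 81/8 + 2
= -49/16 ≈ -3.06

-3.06


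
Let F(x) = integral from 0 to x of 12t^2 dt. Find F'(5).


By the Fundamental Theorem of Calculus (Part 1):
If F(x) = integral from 0 to x of f(t) dt, then F'(x) = f(x)
Here f(t) = 12t^2
So F'(x) = 12x^2
Evaluate at x = 5:
F'(5) = 12 * 5^2
= 12 * 25
= 300

300


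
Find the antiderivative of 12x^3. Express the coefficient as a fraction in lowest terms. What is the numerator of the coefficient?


Apply the power rule for integration:
integral of ax^n dx = a/(n+1) * x^(n+1) + C
integral of 12x^3 dx
= 12/4 * x^4 + C
= 3 * x^4 + C
The coefficient in lowest terms is 3 = 3/1, so its numerator is 3

3


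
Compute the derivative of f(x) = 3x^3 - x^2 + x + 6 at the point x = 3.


Differentiate f(x) = 3x^3 - x^2 + x + 6 term by term:
f'(x) = 9x^2 - 2x + 1
Substitute x = 3:
f'(3) = 9 * 3^2 - 2 * 3 + 1
= 81 - 6 + 1
= 76

76


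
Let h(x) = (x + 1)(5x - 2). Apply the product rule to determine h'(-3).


Let u(x) = x + 1 and v(x) = 5x - 2
u'(x) = 1
v'(x) = 5
Product rule: h'(x) = u'(x)*v(x) + u(x)*v'(x)
= 1 * (5x - 2) + (x + 1) * 5
At x = -3:
u(-3) = 1 * (-3) + 1 = -2
v(-3) = 5 * (-3) - 2 = -17
h'(-3) = 1 * (-17) + (-2) * 5
= -17 - 10
= -27

-27


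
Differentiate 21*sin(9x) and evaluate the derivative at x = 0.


Apply the chain rule to differentiate 21*sin(9x):
d/dx [21*sin(9x)]
= 21 * cos(9x) * d/dx(9x)
= 21 * 9 * cos(9x)
= 189 * cos(9x)
Evaluate at x = 0:
= 189 * cos(0)
= 189 * 1
= 189

189


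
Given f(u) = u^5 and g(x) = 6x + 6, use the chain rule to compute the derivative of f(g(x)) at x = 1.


Using the chain rule: (f(g(x)))' = f'(g(x)) * g'(x)
First, find g(1):
g(1) = 6 * 1 + 6 = 12
Next, f'(u) = 5u^4
And g'(x) = 6
So f'(g(1)) * g'(1)
= 5 * 12^4 * 6
= 5 * 20736 * 6
= 622080

622080


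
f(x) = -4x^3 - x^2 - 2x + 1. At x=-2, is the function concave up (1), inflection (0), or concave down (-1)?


Concavity is determined by the sign of f''(x).
f(x) = -4x^3 - x^2 - 2x + 1
f'(x) = -12x^2 - 2x - 2
f''(x) = -24x - 2
f''(-2) = -24 * (-2) - 2
= 48 - 2
= 46
Since f''(-2) > 0, the function is concave up (1)

1


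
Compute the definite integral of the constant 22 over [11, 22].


The integral of a constant k over [a, b] equals k * (b - a).
integral from 11 to 22 of 22 dx
= 22 * (22 - 11)
= 22 * 11
= 242

242


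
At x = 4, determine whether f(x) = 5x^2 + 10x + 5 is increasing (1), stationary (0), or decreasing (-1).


Compute f'(x) to determine behavior:
f'(x) = 10x + 10
f'(4) = 10 * 4 + 10
= 40 + 10
= 50
Since f'(4) > 0, the function is increasing (1)

1


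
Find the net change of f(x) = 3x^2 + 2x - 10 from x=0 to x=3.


Net change = f(b) - f(a)
f(x) = 3x^2 + 2x - 10
Compute f(3):
f(3) = 3 * 3^2 + 2 * 3 - 10
= 27 + 6 - 10
= 23
Compute f(0):
f(0) = 3 * 0^2 + 2 * 0 - 10
= 0 + 0 - 10
= -10
Net change = 23 - (-10) = 33

33


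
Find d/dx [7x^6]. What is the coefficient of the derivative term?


We apply the power rule: d/dx [ax^n] = a*n * x^(n-1)
d/dx [7x^6]
= 7 * 6 * x^(6-1)
= 42x^5
The coefficient is 42

42


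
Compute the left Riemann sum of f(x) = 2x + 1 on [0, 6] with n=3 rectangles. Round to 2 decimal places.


Left Riemann sum uses left endpoints of each subinterval.
Interval: [0, 6], n = 3
dx = (6 - 0) / 3 = 2
Left endpoints: [0, 2, 4]
f values: [1, 5, 9]
Sum = dx * (sum of f values)
= 2 * 15
= 30 = 30.00

30.00


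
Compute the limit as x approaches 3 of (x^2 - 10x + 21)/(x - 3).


Direct substitution gives 0/0, so we factor the numerator.
Factor: (x^2 - 10x + 21) = (x - 3)(x - 7)
Cancel the common factor (x - 3):
(x^2 - 10x + 21)/(x - 3) = (x - 7)
Now substitute x = 3:
= (3) - (7) = -4

-4


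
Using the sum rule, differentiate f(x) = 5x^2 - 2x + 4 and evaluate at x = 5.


Differentiate term by term using power and sum rules:
f(x) = 5x^2 - 2x + 4
f'(x) = 10x - 2
Substitute x = 5:
f'(5) = 10 * 5 - 2
= 50 - 2
= 48

48


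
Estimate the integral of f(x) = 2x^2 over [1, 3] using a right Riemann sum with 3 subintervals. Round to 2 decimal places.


Right Riemann sum uses right endpoints of each subinterval.
Interval: [1, 3], n = 3
dx = (3 - 1) / 3 = 2/3
Right endpoints: [5/3, 7/3, 3]
f values: [50/9, 98/9, 18]
Sum = dx * (sum of f values)
= 2/3 * 310/9
= 620/27 ≈ 22.96

22.96


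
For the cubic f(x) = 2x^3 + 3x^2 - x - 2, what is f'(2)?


Differentiate f(x) = 2x^3 + 3x^2 - x - 2 term by term:
f'(x) = 6x^2 + 6x - 1
Substitute x = 2:
f'(2) = 6 * 2^2 + 6 * 2 - 1
= 24 + 12 - 1
= 35

35


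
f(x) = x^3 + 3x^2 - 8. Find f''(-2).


First derivative:
f'(x) = 3x^2 + 6x
Second derivative:
f''(x) = 6x + 6
Substitute x = -2:
f''(-2) = 6 * (-2) + 6
= -12 + 6
= -6

-6


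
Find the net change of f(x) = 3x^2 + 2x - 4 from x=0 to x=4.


Net change = f(b) - f(a)
f(x) = 3x^2 + 2x - 4
Compute f(4):
f(4) = 3 * 4^2 + 2 * 4 - 4
= 48 + 8 - 4
= 52
Compute f(0):
f(0) = 3 * 0^2 + 2 * 0 - 4
= 0 + 0 - 4
= -4
Net change = 52 - (-4) = 56

56


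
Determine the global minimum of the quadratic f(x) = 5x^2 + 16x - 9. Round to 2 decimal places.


For a quadratic f(x) = ax^2 + bx + c with a > 0, the minimum is at the vertex.
Vertex x-coordinate: x = -b/(2a)
x = -(16) / (2 * 5)
x = -16/10 = -8/5
Substitute back to find the minimum value:
f(-8/5) = 5 * (-8/5)^2 + 16 * (-8/5) - 9
= 64/5 - 128/5 - 9
= -109/5 = -21.80

-21.80


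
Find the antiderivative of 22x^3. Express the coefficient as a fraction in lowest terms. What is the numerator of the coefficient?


Apply the power rule for integration:
integral of ax^n dx = a/(n+1) * x^(n+1) + C
integral of 22x^3 dx
= 22/4 * x^4 + C
= 11/2 * x^4 + C
The coefficient in lowest terms is 11/2, and its numerator is 11

11


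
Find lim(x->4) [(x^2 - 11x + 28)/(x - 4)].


Direct substitution gives 0/0, so we factor the numerator.
Factor: (x^2 - 11x + 28) = (x - 4)(x - 7)
Cancel the common factor (x - 4):
(x^2 - 11x + 28)/(x - 4) = (x - 7)
Now substitute x = 4:
= (4) - (7) = -3

-3


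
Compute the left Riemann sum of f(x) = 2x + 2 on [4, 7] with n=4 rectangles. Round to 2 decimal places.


Left Riemann sum uses left endpoints of each subinterval.
Interval: [4, 7], n = 4
dx = (7 - 4) / 4 = 3/4
Left endpoints: [4, 19/4, 11/2, 25/4]
f values: [10, 23/2, 13, 29/2]
Sum = dx * (sum of f values)
= 3/4 * 49
= 147/4 = 36.75

36.75


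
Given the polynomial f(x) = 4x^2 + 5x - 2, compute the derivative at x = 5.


Differentiate term by term using power and sum rules:
f(x) = 4x^2 + 5x - 2
f'(x) = 8x + 5
Substitute x = 5:
f'(5) = 8 * 5 + 5
= 40 + 5
= 45

45


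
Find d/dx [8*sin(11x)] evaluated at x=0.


Apply the chain rule to differentiate 8*sin(11x):
d/dx [8*sin(11x)]
= 8 * cos(11x) * d/dx(11x)
= 8 * 11 * cos(11x)
= 88 * cos(11x)
Evaluate at x = 0:
= 88 * cos(0)
= 88 * 1
= 88

88


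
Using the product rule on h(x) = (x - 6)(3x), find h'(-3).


Let u(x) = x - 6 and v(x) = 3x
u'(x) = 1
v'(x) = 3
Product rule: h'(x) = u'(x)*v(x) + u(x)*v'(x)
= 1 * (3x) + (x - 6) * 3
At x = -3:
u(-3) = 1 * (-3) - 6 = -9
v(-3) = 3 * (-3) + 0 = -9
h'(-3) = 1 * (-9) + (-9) * 3
= -9 - 27
= -36

-36


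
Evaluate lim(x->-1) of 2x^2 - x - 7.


Since polynomials are continuous, we use direct substitution.
lim(x->-1) of 2x^2 - x - 7
= 2 * (-1)^2 - 1 * (-1) - 7
= 2 + 1 - 7
= -4

-4


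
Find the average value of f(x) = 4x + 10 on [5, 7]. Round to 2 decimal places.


Average value = 1/(b-a) * integral from a to b of f(x) dx
First compute the integral of 4x + 10:
F(x) = 2x^2 + 10x
F(7) = 2 * 49 + 10 * 7 = 168
F(5) = 2 * 25 + 10 * 5 = 100
Integral = 168 - 100 = 68
Average = 68 / (7 - 5) = 68 / 2
= 34 = 34.00

34.00


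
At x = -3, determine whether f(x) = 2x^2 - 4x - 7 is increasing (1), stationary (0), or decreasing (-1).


Compute f'(x) to determine behavior:
f'(x) = 4x - 4
f'(-3) = 4 * (-3) - 4
= -12 - 4
= -16
Since f'(-3) < 0, the function is decreasing (-1)

-1


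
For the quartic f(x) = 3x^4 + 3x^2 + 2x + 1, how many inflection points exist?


Inflection points occur where f''(x) = 0 and concavity changes.
f(x) = 3x^4 + 3x^2 + 2x + 1
f'(x) = 12x^3 + 6x + 2
f''(x) = 36x^2 + 6
This is a quadratic in x. Use the discriminant to count real roots.
Discriminant = (0)^2 - 4 * 36 * 6
= 0 - 864
= -864
Since discriminant < 0, f''(x) = 0 has no real solutions.
Number of inflection points: 0

0


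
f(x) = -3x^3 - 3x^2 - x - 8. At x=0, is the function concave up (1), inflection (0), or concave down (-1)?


Concavity is determined by the sign of f''(x).
f(x) = -3x^3 - 3x^2 - x - 8
f'(x) = -9x^2 - 6x - 1
f''(x) = -18x - 6
f''(0) = -18 * 0 - 6
= 0 - 6
= -6
Since f''(0) < 0, the function is concave down (-1)

-1


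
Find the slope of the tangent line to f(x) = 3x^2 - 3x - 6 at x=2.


The slope of the tangent line equals f'(x) at the point.
f(x) = 3x^2 - 3x - 6
f'(x) = 6x - 3
At x = 2:
f'(2) = 6 * 2 - 3
= 12 - 3
= 9

9


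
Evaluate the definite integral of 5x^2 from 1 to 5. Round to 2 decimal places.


Find the antiderivative of 5x^2:
F(x) = 5/3 * x^3
Apply the Fundamental Theorem of Calculus:
F(5) - F(1)
= 5/3 * 5^3 - 5/3 * 1^3
= 5/3 * (125 - 1)
= 5/3 * 124
= 620/3 ≈ 206.67

206.67


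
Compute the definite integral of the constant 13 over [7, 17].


The integral of a constant k over [a, b] equals k * (b - a).
integral from 7 to 17 of 13 dx
= 13 * (17 - 7)
= 13 * 10
= 130

130


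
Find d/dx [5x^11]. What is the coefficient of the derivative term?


We apply the power rule: d/dx [ax^n] = a*n * x^(n-1)
d/dx [5x^11]
= 5 * 11 * x^(11-1)
= 55x^10
The coefficient is 55

55


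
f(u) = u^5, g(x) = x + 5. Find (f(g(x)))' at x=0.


Using the chain rule: (f(g(x)))' = f'(g(x)) * g'(x)
First, find g(0):
g(0) = 1 * 0 + 5 = 5
Next, f'(u) = 5u^4
And g'(x) = 1
So f'(g(0)) * g'(0)
= 5 * 5^4 * 1
= 5 * 625 * 1
= 3125

3125


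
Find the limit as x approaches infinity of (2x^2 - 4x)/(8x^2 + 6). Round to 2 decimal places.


For limits at infinity with equal-degree polynomials,
we compare leading coefficients.
Numerator leading term: 2x^2
Denominator leading term: 8x^2
Divide both by x^2:
lim = (2 - 4/x) / (8 + 6/x^2)
As x -> infinity, the 1/x and 1/x^2 terms vanish:
= 2/8 = 1/4 = 0.25

0.25


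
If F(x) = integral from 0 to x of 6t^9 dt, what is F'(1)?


By the Fundamental Theorem of Calculus (Part 1):
If F(x) = integral from 0 to x of f(t) dt, then F'(x) = f(x)
Here f(t) = 6t^9
So F'(x) = 6x^9
Evaluate at x = 1:
F'(1) = 6 * 1^9
= 6 * 1
= 6

6


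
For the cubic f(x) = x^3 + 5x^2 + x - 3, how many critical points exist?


Find where f'(x) = 0:
f(x) = x^3 + 5x^2 + x - 3
f'(x) = 3x^2 + 10x + 1
This is a quadratic in x. Use the discriminant to count real roots.
Discriminant = (10)^2 - 4 * 3 * 1
= 100 - 12
= 88
Since discriminant > 0, f'(x) = 0 has 2 real solutions.
Number of critical points: 2

2


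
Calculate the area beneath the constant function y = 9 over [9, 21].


The area under a constant function y = 9 is a rectangle.
Width = 21 - 9 = 12
Height = 9
Area = width * height
= 12 * 9
= 108

108


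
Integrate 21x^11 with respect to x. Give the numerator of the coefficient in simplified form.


Apply the power rule for integration:
integral of ax^n dx = a/(n+1) * x^(n+1) + C
integral of 21x^11 dx
= 21/12 * x^12 + C
= 7/4 * x^12 + C
The coefficient in lowest terms is 7/4, and its numerator is 7

7


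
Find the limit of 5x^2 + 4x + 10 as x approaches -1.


Since polynomials are continuous, we use direct substitution.
lim(x->-1) of 5x^2 + 4x + 10
= 5 * (-1)^2 + 4 * (-1) + 10
= 5 - 4 + 10
= 11

11


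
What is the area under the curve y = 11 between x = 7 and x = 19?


The area under a constant function y = 11 is a rectangle.
Width = 19 - 7 = 12
Height = 11
Area = width * height
= 12 * 11
= 132

132


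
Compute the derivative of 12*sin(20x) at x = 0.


Apply the chain rule to differentiate 12*sin(20x):
d/dx [12*sin(20x)]
= 12 * cos(20x) * d/dx(20x)
= 12 * 20 * cos(20x)
= 240 * cos(20x)
Evaluate at x = 0:
= 240 * cos(0)
= 240 * 1
= 240

240


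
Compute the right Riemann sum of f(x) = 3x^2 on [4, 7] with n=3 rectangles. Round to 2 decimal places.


Right Riemann sum uses right endpoints of each subinterval.
Interval: [4, 7], n = 3
dx = (7 - 4) / 3 = 1
Right endpoints: [5, 6, 7]
f values: [75, 108, 147]
Sum = dx * (sum of f values)
= 1 * 330
= 330 = 330.00

330.00


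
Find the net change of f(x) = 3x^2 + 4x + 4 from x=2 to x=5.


Net change = f(b) - f(a)
f(x) = 3x^2 + 4x + 4
Compute f(5):
f(5) = 3 * 5^2 + 4 * 5 + 4
= 75 + 20 + 4
= 99
Compute f(2):
f(2) = 3 * 2^2 + 4 * 2 + 4
= 12 + 8 + 4
= 24
Net change = 99 - 24 = 75

75


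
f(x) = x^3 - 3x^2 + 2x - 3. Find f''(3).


First derivative:
f'(x) = 3x^2 - 6x + 2
Second derivative:
f''(x) = 6x - 6
Substitute x = 3:
f''(3) = 6 * 3 - 6
= 18 - 6
= 12

12


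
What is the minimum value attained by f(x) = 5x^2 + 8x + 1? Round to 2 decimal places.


For a quadratic f(x) = ax^2 + bx + c with a > 0, the minimum is at the vertex.
Vertex x-coordinate: x = -b/(2a)
x = -(8) / (2 * 5)
x = -8/10 = -4/5
Substitute back to find the minimum value:
f(-4/5) = 5 * (-4/5)^2 + 8 * (-4/5) + 1
= 16/5 - 32/5 + 1
= -11/5 = -2.20

-2.20


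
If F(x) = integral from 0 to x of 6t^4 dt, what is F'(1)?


By the Fundamental Theorem of Calculus (Part 1):
If F(x) = integral from 0 to x of f(t) dt, then F'(x) = f(x)
Here f(t) = 6t^4
So F'(x) = 6x^4
Evaluate at x = 1:
F'(1) = 6 * 1^4
= 6 * 1
= 6

6


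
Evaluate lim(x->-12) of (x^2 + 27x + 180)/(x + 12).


Direct substitution gives 0/0, so we factor the numerator.
Factor: (x^2 + 27x + 180) = (x + 12)(x + 15)
Cancel the common factor (x + 12):
(x^2 + 27x + 180)/(x + 12) = (x + 15)
Now substitute x = -12:
= (-12) - (-15) = 3

3


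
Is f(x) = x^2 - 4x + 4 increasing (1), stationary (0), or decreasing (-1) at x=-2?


Compute f'(x) to determine behavior:
f'(x) = 2x - 4
f'(-2) = 2 * (-2) - 4
= -4 - 4
= -8
Since f'(-2) < 0, the function is decreasing (-1)

-1


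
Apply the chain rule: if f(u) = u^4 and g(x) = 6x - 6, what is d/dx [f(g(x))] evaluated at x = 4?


Using the chain rule: (f(g(x)))' = f'(g(x)) * g'(x)
First, find g(4):
g(4) = 6 * 4 - 6 = 18
Next, f'(u) = 4u^3
And g'(x) = 6
So f'(g(4)) * g'(4)
= 4 * 18^3 * 6
= 4 * 5832 * 6
= 139968

139968


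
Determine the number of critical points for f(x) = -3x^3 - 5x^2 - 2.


Find where f'(x) = 0:
f(x) = -3x^3 - 5x^2 - 2
f'(x) = -9x^2 - 10x
This is a quadratic in x. Use the discriminant to count real roots.
Discriminant = (-10)^2 - 4 * (-9) * 0
= 100 - 0
= 100
Since discriminant > 0, f'(x) = 0 has 2 real solutions.
Number of critical points: 2

2


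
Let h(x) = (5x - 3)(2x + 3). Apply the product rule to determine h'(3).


Let u(x) = 5x - 3 and v(x) = 2x + 3
u'(x) = 5
v'(x) = 2
Product rule: h'(x) = u'(x)*v(x) + u(x)*v'(x)
= 5 * (2x + 3) + (5x - 3) * 2
At x = 3:
u(3) = 5 * 3 - 3 = 12
v(3) = 2 * 3 + 3 = 9
h'(3) = 5 * 9 + 12 * 2
= 45 + 24
= 69

69


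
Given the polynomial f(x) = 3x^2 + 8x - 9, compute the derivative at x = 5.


Differentiate term by term using power and sum rules:
f(x) = 3x^2 + 8x - 9
f'(x) = 6x + 8
Substitute x = 5:
f'(5) = 6 * 5 + 8
= 30 + 8
= 38

38


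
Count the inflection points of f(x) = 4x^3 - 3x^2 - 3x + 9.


Inflection points occur where f''(x) = 0 and concavity changes.
f(x) = 4x^3 - 3x^2 - 3x + 9
f'(x) = 12x^2 - 6x - 3
f''(x) = 24x - 6
Set f''(x) = 0:
24x - 6 = 0
x = 6 / 24 = 1/4
Since f''(x) is linear (degree 1), it changes sign at this point.
Therefore there is exactly 1 inflection point.

1


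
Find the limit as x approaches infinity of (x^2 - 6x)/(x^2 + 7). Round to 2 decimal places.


For limits at infinity with equal-degree polynomials,
we compare leading coefficients.
Numerator leading term: x^2
Denominator leading term: x^2
Divide both by x^2:
lim = (1 - 6/x) / (1 + 7/x^2)
As x -> infinity, the 1/x and 1/x^2 terms vanish:
= 1/1 = 1 = 1.00

1.00


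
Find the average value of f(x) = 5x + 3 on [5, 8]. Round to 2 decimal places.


Average value = 1/(b-a) * integral from a to b of f(x) dx
First compute the integral of 5x + 3:
F(x) = (5/2)x^2 + 3x
F(8) = 5/2 * 64 + 3 * 8 = 184
F(5) = 5/2 * 25 + 3 * 5 = 155/2
Integral = 184 - 155/2 = 213/2
Average = (213/2) / (8 - 5) = (213/2) / 3
= 71/2 = 35.50

35.50


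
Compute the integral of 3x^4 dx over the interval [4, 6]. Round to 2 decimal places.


Find the antiderivative of 3x^4:
F(x) = 3/5 * x^5
Apply the Fundamental Theorem of Calculus:
F(6) - F(4)
= 3/5 * 6^5 - 3/5 * 4^5
= 3/5 * (7776 - 1024)
= 3/5 * 6752
= 20256/5 = 4051.20

4051.20


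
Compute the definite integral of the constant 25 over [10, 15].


The integral of a constant k over [a, b] equals k * (b - a).
integral from 10 to 15 of 25 dx
= 25 * (15 - 10)
= 25 * 5
= 125

125


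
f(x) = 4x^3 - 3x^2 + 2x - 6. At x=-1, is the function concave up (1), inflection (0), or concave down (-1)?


Concavity is determined by the sign of f''(x).
f(x) = 4x^3 - 3x^2 + 2x - 6
f'(x) = 12x^2 - 6x + 2
f''(x) = 24x - 6
f''(-1) = 24 * (-1) - 6
= -24 - 6
= -30
Since f''(-1) < 0, the function is concave down (-1)

-1


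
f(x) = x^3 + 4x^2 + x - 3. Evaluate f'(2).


Differentiate f(x) = x^3 + 4x^2 + x - 3 term by term:
f'(x) = 3x^2 + 8x + 1
Substitute x = 2:
f'(2) = 3 * 2^2 + 8 * 2 + 1
= 12 + 16 + 1
= 29

29


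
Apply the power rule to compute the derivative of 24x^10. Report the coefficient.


We apply the power rule: d/dx [ax^n] = a*n * x^(n-1)
d/dx [24x^10]
= 24 * 10 * x^(10-1)
= 240x^9
The coefficient is 240

240


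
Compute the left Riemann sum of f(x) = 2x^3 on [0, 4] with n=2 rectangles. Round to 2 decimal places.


Left Riemann sum uses left endpoints of each subinterval.
Interval: [0, 4], n = 2
dx = (4 - 0) / 2 = 2
Left endpoints: [0, 2]
f values: [0, 16]
Sum = dx * (sum of f values)
= 2 * 16
= 32 = 32.00

32.00


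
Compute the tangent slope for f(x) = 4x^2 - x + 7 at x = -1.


The slope of the tangent line equals f'(x) at the point.
f(x) = 4x^2 - x + 7
f'(x) = 8x - 1
At x = -1:
f'(-1) = 8 * (-1) - 1
= -8 - 1
= -9

-9


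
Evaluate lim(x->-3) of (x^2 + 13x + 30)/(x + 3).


Direct substitution gives 0/0, so we factor the numerator.
Factor: (x^2 + 13x + 30) = (x + 3)(x + 10)
Cancel the common factor (x + 3):
(x^2 + 13x + 30)/(x + 3) = (x + 10)
Now substitute x = -3:
= (-3) - (-10) = 7

7


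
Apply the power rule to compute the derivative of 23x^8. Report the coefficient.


We apply the power rule: d/dx [ax^n] = a*n * x^(n-1)
d/dx [23x^8]
= 23 * 8 * x^(8-1)
= 184x^7
The coefficient is 184

184


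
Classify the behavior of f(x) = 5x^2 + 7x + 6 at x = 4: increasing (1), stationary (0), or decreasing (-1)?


Compute f'(x) to determine behavior:
f'(x) = 10x + 7
f'(4) = 10 * 4 + 7
= 40 + 7
= 47
Since f'(4) > 0, the function is increasing (1)

1


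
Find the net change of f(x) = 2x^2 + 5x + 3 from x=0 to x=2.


Net change = f(b) - f(a)
f(x) = 2x^2 + 5x + 3
Compute f(2):
f(2) = 2 * 2^2 + 5 * 2 + 3
= 8 + 10 + 3
= 21
Compute f(0):
f(0) = 2 * 0^2 + 5 * 0 + 3
= 0 + 0 + 3
= 3
Net change = 21 - 3 = 18

18


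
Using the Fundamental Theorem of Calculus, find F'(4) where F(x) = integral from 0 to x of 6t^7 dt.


By the Fundamental Theorem of Calculus (Part 1):
If F(x) = integral from 0 to x of f(t) dt, then F'(x) = f(x)
Here f(t) = 6t^7
So F'(x) = 6x^7
Evaluate at x = 4:
F'(4) = 6 * 4^7
= 6 * 16384
= 98304

98304


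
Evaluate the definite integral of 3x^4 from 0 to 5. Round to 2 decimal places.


Find the antiderivative of 3x^4:
F(x) = 3/5 * x^5
Apply the Fundamental Theorem of Calculus:
F(5) - F(0)
= 3/5 * 5^5 - 3/5 * 0^5
= 3/5 * (3125 - 0)
= 3/5 * 3125
= 1875 = 1875.00

1875.00


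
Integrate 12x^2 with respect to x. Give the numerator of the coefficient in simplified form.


Apply the power rule for integration:
integral of ax^n dx = a/(n+1) * x^(n+1) + C
integral of 12x^2 dx
= 12/3 * x^3 + C
= 4 * x^3 + C
The coefficient in lowest terms is 4 = 4/1, so its numerator is 4

4


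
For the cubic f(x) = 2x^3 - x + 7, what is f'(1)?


Differentiate f(x) = 2x^3 - x + 7 term by term:
f'(x) = 6x^2 - 1
Substitute x = 1:
f'(1) = 6 * 1^2 + 0 * 1 - 1
= 6 + 0 - 1
= 5

5


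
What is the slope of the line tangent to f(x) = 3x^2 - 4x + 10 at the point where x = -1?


The slope of the tangent line equals f'(x) at the point.
f(x) = 3x^2 - 4x + 10
f'(x) = 6x - 4
At x = -1:
f'(-1) = 6 * (-1) - 4
= -6 - 4
= -10

-10


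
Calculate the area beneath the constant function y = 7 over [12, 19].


The area under a constant function y = 7 is a rectangle.
Width = 19 - 12 = 7
Height = 7
Area = width * height
= 7 * 7
= 49

49


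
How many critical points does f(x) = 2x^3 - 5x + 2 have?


Find where f'(x) = 0:
f(x) = 2x^3 - 5x + 2
f'(x) = 6x^2 - 5
This is a quadratic in x. Use the discriminant to count real roots.
Discriminant = (0)^2 - 4 * 6 * (-5)
= 0 - (-120)
= 120
Since discriminant > 0, f'(x) = 0 has 2 real solutions.
Number of critical points: 2

2


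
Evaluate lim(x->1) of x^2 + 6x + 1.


Since polynomials are continuous, we use direct substitution.
lim(x->1) of x^2 + 6x + 1
= 1 * 1^2 + 6 * 1 + 1
= 1 + 6 + 1
= 8

8


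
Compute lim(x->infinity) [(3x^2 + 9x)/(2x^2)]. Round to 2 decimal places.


For limits at infinity with equal-degree polynomials,
we compare leading coefficients.
Numerator leading term: 3x^2
Denominator leading term: 2x^2
Divide both by x^2:
lim = (3 + 9/x) / (2)
As x -> infinity, the 1/x and 1/x^2 terms vanish:
= 3/2 = 1.50

1.50


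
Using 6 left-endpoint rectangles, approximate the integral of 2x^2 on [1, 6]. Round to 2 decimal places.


Left Riemann sum uses left endpoints of each subinterval.
Interval: [1, 6], n = 6
dx = (6 - 1) / 6 = 5/6
Left endpoints: [1, 11/6, 8/3, 7/2, 13/3, 31/6]
f values: [2, 121/18, 128/9, 49/2, 338/9, 961/18]
Sum = dx * (sum of f values)
= 5/6 * 2491/18
= 12455/108 ≈ 115.32

115.32


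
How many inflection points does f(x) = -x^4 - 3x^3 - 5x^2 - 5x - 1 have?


Inflection points occur where f''(x) = 0 and concavity changes.
f(x) = -x^4 - 3x^3 - 5x^2 - 5x - 1
f'(x) = -4x^3 - 9x^2 - 10x - 5
f''(x) = -12x^2 - 18x - 10
This is a quadratic in x. Use the discriminant to count real roots.
Discriminant = (-18)^2 - 4 * (-12) * (-10)
= 324 - 480
= -156
Since discriminant < 0, f''(x) = 0 has no real solutions.
Number of inflection points: 0

0


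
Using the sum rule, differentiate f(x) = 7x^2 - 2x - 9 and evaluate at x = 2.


Differentiate term by term using power and sum rules:
f(x) = 7x^2 - 2x - 9
f'(x) = 14x - 2
Substitute x = 2:
f'(2) = 14 * 2 - 2
= 28 - 2
= 26

26


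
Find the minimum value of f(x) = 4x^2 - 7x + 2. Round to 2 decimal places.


For a quadratic f(x) = ax^2 + bx + c with a > 0, the minimum is at the vertex.
Vertex x-coordinate: x = -b/(2a)
x = -(-7) / (2 * 4)
x = 7/8
Substitute back to find the minimum value:
f(7/8) = 4 * (7/8)^2 - 7 * (7/8) + 2
= 49/16 - 49/8 + 2
= -17/16 ≈ -1.06

-1.06


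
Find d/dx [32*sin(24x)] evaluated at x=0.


Apply the chain rule to differentiate 32*sin(24x):
d/dx [32*sin(24x)]
= 32 * cos(24x) * d/dx(24x)
= 32 * 24 * cos(24x)
= 768 * cos(24x)
Evaluate at x = 0:
= 768 * cos(0)
= 768 * 1
= 768

768


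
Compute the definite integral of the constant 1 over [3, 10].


The integral of a constant k over [a, b] equals k * (b - a).
integral from 3 to 10 of 1 dx
= 1 * (10 - 3)
= 1 * 7
= 7

7


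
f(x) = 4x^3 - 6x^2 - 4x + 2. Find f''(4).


First derivative:
f'(x) = 12x^2 - 12x - 4
Second derivative:
f''(x) = 24x - 12
Substitute x = 4:
f''(4) = 24 * 4 - 12
= 96 - 12
= 84

84


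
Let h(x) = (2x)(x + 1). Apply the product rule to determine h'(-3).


Let u(x) = 2x and v(x) = x + 1
u'(x) = 2
v'(x) = 1
Product rule: h'(x) = u'(x)*v(x) + u(x)*v'(x)
= 2 * (x + 1) + (2x) * 1
At x = -3:
u(-3) = 2 * (-3) + 0 = -6
v(-3) = 1 * (-3) + 1 = -2
h'(-3) = 2 * (-2) + (-6) * 1
= -4 - 6
= -10

-10


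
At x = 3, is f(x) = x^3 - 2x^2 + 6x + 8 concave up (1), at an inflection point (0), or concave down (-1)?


Concavity is determined by the sign of f''(x).
f(x) = x^3 - 2x^2 + 6x + 8
f'(x) = 3x^2 - 4x + 6
f''(x) = 6x - 4
f''(3) = 6 * 3 - 4
= 18 - 4
= 14
Since f''(3) > 0, the function is concave up (1)

1


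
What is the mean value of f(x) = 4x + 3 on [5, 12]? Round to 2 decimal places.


Average value = 1/(b-a) * integral from a to b of f(x) dx
First compute the integral of 4x + 3:
F(x) = 2x^2 + 3x
F(12) = 2 * 144 + 3 * 12 = 324
F(5) = 2 * 25 + 3 * 5 = 65
Integral = 324 - 65 = 259
Average = 259 / (12 - 5) = 259 / 7
= 37 = 37.00

37.00


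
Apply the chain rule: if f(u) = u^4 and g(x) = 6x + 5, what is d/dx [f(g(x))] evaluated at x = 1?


Using the chain rule: (f(g(x)))' = f'(g(x)) * g'(x)
First, find g(1):
g(1) = 6 * 1 + 5 = 11
Next, f'(u) = 4u^3
And g'(x) = 6
So f'(g(1)) * g'(1)
= 4 * 11^3 * 6
= 4 * 1331 * 6
= 31944

31944


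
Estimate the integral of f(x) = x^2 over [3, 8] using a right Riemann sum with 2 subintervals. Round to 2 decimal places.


Right Riemann sum uses right endpoints of each subinterval.
Interval: [3, 8], n = 2
dx = (8 - 3) / 2 = 5/2
Right endpoints: [11/2, 8]
f values: [121/4, 64]
Sum = dx * (sum of f values)
= 5/2 * 377/4
= 1885/8 ≈ 235.63

235.63


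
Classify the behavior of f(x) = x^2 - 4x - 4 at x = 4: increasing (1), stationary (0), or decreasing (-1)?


Compute f'(x) to determine behavior:
f'(x) = 2x - 4
f'(4) = 2 * 4 - 4
= 8 - 4
= 4
Since f'(4) > 0, the function is increasing (1)

1


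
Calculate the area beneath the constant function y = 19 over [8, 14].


The area under a constant function y = 19 is a rectangle.
Width = 14 - 8 = 6
Height = 19
Area = width * height
= 6 * 19
= 114

114


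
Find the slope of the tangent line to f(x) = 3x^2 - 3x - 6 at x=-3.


The slope of the tangent line equals f'(x) at the point.
f(x) = 3x^2 - 3x - 6
f'(x) = 6x - 3
At x = -3:
f'(-3) = 6 * (-3) - 3
= -18 - 3
= -21

-21


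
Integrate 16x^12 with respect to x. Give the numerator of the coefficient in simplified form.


Apply the power rule for integration:
integral of ax^n dx = a/(n+1) * x^(n+1) + C
integral of 16x^12 dx
= 16/13 * x^13 + C
The coefficient in lowest terms is 16/13, and its numerator is 16

16


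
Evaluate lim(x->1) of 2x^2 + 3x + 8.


Since polynomials are continuous, we use direct substitution.
lim(x->1) of 2x^2 + 3x + 8
= 2 * 1^2 + 3 * 1 + 8
= 2 + 3 + 8
= 13

13


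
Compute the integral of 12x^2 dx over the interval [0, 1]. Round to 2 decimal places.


Find the antiderivative of 12x^2:
F(x) = 12/3 * x^3
Apply the Fundamental Theorem of Calculus:
F(1) - F(0)
= 12/3 * 1^3 - 12/3 * 0^3
= 12/3 * (1 - 0)
= 12/3 * 1
= 4 = 4.00

4.00


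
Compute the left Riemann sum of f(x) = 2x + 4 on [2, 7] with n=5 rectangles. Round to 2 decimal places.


Left Riemann sum uses left endpoints of each subinterval.
Interval: [2, 7], n = 5
dx = (7 - 2) / 5 = 1
Left endpoints: [2, 3, 4, 5, 6]
f values: [8, 10, 12, 14, 16]
Sum = dx * (sum of f values)
= 1 * 60
= 60 = 60.00

60.00


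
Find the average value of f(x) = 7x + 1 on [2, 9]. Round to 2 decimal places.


Average value = 1/(b-a) * integral from a to b of f(x) dx
First compute the integral of 7x + 1:
F(x) = (7/2)x^2 + x
F(9) = 7/2 * 81 + 1 * 9 = 585/2
F(2) = 7/2 * 4 + 1 * 2 = 16
Integral = 585/2 - 16 = 553/2
Average = (553/2) / (9 - 2) = (553/2) / 7
= 79/2 = 39.50

39.50


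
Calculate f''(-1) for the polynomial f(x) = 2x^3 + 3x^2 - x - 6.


First derivative:
f'(x) = 6x^2 + 6x - 1
Second derivative:
f''(x) = 12x + 6
Substitute x = -1:
f''(-1) = 12 * (-1) + 6
= -12 + 6
= -6

-6


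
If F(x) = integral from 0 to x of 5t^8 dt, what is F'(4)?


By the Fundamental Theorem of Calculus (Part 1):
If F(x) = integral from 0 to x of f(t) dt, then F'(x) = f(x)
Here f(t) = 5t^8
So F'(x) = 5x^8
Evaluate at x = 4:
F'(4) = 5 * 4^8
= 5 * 65536
= 327680

327680


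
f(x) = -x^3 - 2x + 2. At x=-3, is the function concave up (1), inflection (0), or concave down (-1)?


Concavity is determined by the sign of f''(x).
f(x) = -x^3 - 2x + 2
f'(x) = -3x^2 - 2
f''(x) = -6x
f''(-3) = -6 * (-3) + 0
= 18 + 0
= 18
Since f''(-3) > 0, the function is concave up (1)

1


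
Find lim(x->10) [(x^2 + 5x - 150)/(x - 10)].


Direct substitution gives 0/0, so we factor the numerator.
Factor: (x^2 + 5x - 150) = (x - 10)(x + 15)
Cancel the common factor (x - 10):
(x^2 + 5x - 150)/(x - 10) = (x + 15)
Now substitute x = 10:
= (10) - (-15) = 25

25


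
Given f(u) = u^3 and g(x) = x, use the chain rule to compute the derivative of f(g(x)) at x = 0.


Using the chain rule: (f(g(x)))' = f'(g(x)) * g'(x)
First, find g(0):
g(0) = 1 * 0 + 0 = 0
Next, f'(u) = 3u^2
And g'(x) = 1
So f'(g(0)) * g'(0)
= 3 * 0^2 * 1
= 3 * 0 * 1
= 0

0


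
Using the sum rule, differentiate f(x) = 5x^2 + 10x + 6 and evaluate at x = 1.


Differentiate term by term using power and sum rules:
f(x) = 5x^2 + 10x + 6
f'(x) = 10x + 10
Substitute x = 1:
f'(1) = 10 * 1 + 10
= 10 + 10
= 20

20


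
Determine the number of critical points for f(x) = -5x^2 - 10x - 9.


Find where f'(x) = 0:
f'(x) = -10x - 10
Set f'(x) = 0:
-10x - 10 = 0
x = 10 / (-10) = -1
This is a linear equation in x, so there is exactly one solution.
Number of critical points: 1

1


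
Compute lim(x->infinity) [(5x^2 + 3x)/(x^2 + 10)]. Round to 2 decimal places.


For limits at infinity with equal-degree polynomials,
we compare leading coefficients.
Numerator leading term: 5x^2
Denominator leading term: x^2
Divide both by x^2:
lim = (5 + 3/x) / (1 + 10/x^2)
As x -> infinity, the 1/x and 1/x^2 terms vanish:
= 5/1 = 5 = 5.00

5.00


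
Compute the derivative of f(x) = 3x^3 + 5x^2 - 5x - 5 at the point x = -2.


Differentiate f(x) = 3x^3 + 5x^2 - 5x - 5 term by term:
f'(x) = 9x^2 + 10x - 5
Substitute x = -2:
f'(-2) = 9 * (-2)^2 + 10 * (-2) - 5
= 36 - 20 - 5
= 11

11


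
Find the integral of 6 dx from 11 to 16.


The integral of a constant k over [a, b] equals k * (b - a).
integral from 11 to 16 of 6 dx
= 6 * (16 - 11)
= 6 * 5
= 30

30


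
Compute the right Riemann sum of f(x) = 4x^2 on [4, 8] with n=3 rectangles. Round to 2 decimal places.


Right Riemann sum uses right endpoints of each subinterval.
Interval: [4, 8], n = 3
dx = (8 - 4) / 3 = 4/3
Right endpoints: [16/3, 20/3, 8]
f values: [1024/9, 1600/9, 256]
Sum = dx * (sum of f values)
= 4/3 * 4928/9
= 19712/27 ≈ 730.07

730.07


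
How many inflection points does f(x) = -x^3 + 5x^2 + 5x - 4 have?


Inflection points occur where f''(x) = 0 and concavity changes.
f(x) = -x^3 + 5x^2 + 5x - 4
f'(x) = -3x^2 + 10x + 5
f''(x) = -6x + 10
Set f''(x) = 0:
-6x + 10 = 0
x = -10 / (-6) = 5/3
Since f''(x) is linear (degree 1), it changes sign at this point.
Therefore there is exactly 1 inflection point.

1


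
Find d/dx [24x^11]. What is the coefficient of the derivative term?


We apply the power rule: d/dx [ax^n] = a*n * x^(n-1)
d/dx [24x^11]
= 24 * 11 * x^(11-1)
= 264x^10
The coefficient is 264

264


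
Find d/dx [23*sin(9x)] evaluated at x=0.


Apply the chain rule to differentiate 23*sin(9x):
d/dx [23*sin(9x)]
= 23 * cos(9x) * d/dx(9x)
= 23 * 9 * cos(9x)
= 207 * cos(9x)
Evaluate at x = 0:
= 207 * cos(0)
= 207 * 1
= 207

207


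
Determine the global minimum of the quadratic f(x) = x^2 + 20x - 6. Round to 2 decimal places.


For a quadratic f(x) = ax^2 + bx + c with a > 0, the minimum is at the vertex.
Vertex x-coordinate: x = -b/(2a)
x = -(20) / (2 * 1)
x = -20/2 = -10
Substitute back to find the minimum value:
f(-10) = 1 * (-10)^2 + 20 * (-10) - 6
= 100 - 200 - 6
= -106 = -106.00

-106.00


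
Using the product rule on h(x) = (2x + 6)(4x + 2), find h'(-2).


Let u(x) = 2x + 6 and v(x) = 4x + 2
u'(x) = 2
v'(x) = 4
Product rule: h'(x) = u'(x)*v(x) + u(x)*v'(x)
= 2 * (4x + 2) + (2x + 6) * 4
At x = -2:
u(-2) = 2 * (-2) + 6 = 2
v(-2) = 4 * (-2) + 2 = -6
h'(-2) = 2 * (-6) + 2 * 4
= -12 + 8
= -4

-4


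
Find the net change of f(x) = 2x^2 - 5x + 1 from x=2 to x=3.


Net change = f(b) - f(a)
f(x) = 2x^2 - 5x + 1
Compute f(3):
f(3) = 2 * 3^2 - 5 * 3 + 1
= 18 - 15 + 1
= 4
Compute f(2):
f(2) = 2 * 2^2 - 5 * 2 + 1
= 8 - 10 + 1
= -1
Net change = 4 - (-1) = 5

5


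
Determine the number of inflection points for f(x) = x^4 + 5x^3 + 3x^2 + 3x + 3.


Inflection points occur where f''(x) = 0 and concavity changes.
f(x) = x^4 + 5x^3 + 3x^2 + 3x + 3
f'(x) = 4x^3 + 15x^2 + 6x + 3
f''(x) = 12x^2 + 30x + 6
This is a quadratic in x. Use the discriminant to count real roots.
Discriminant = (30)^2 - 4 * 12 * 6
= 900 - 288
= 612
Since discriminant > 0, f''(x) = 0 has 2 distinct real solutions.
A quadratic with two distinct real roots changes sign at each root, so concavity changes at both.
Number of inflection points: 2

2


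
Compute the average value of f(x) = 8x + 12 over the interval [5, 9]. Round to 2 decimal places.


Average value = 1/(b-a) * integral from a to b of f(x) dx
First compute the integral of 8x + 12:
F(x) = 4x^2 + 12x
F(9) = 4 * 81 + 12 * 9 = 432
F(5) = 4 * 25 + 12 * 5 = 160
Integral = 432 - 160 = 272
Average = 272 / (9 - 5) = 272 / 4
= 68 = 68.00

68.00


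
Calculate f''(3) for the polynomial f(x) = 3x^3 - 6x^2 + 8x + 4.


First derivative:
f'(x) = 9x^2 - 12x + 8
Second derivative:
f''(x) = 18x - 12
Substitute x = 3:
f''(3) = 18 * 3 - 12
= 54 - 12
= 42

42


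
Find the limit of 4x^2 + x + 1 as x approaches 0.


Since polynomials are continuous, we use direct substitution.
lim(x->0) of 4x^2 + x + 1
= 4 * 0^2 + 1 * 0 + 1
= 0 + 0 + 1
= 1

1


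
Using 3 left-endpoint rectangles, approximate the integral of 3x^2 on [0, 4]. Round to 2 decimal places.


Left Riemann sum uses left endpoints of each subinterval.
Interval: [0, 4], n = 3
dx = (4 - 0) / 3 = 4/3
Left endpoints: [0, 4/3, 8/3]
f values: [0, 16/3, 64/3]
Sum = dx * (sum of f values)
= 4/3 * 80/3
= 320/9 ≈ 35.56

35.56


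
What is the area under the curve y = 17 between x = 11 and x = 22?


The area under a constant function y = 17 is a rectangle.
Width = 22 - 11 = 11
Height = 17
Area = width * height
= 11 * 17
= 187

187


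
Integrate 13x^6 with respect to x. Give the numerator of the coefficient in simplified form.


Apply the power rule for integration:
integral of ax^n dx = a/(n+1) * x^(n+1) + C
integral of 13x^6 dx
= 13/7 * x^7 + C
The coefficient in lowest terms is 13/7, and its numerator is 13

13


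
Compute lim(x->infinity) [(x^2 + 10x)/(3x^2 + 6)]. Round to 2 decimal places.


For limits at infinity with equal-degree polynomials,
we compare leading coefficients.
Numerator leading term: x^2
Denominator leading term: 3x^2
Divide both by x^2:
lim = (1 + 10/x) / (3 + 6/x^2)
As x -> infinity, the 1/x and 1/x^2 terms vanish:
= 1/3 ≈ 0.33

0.33


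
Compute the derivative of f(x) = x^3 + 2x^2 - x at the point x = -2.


Differentiate f(x) = x^3 + 2x^2 - x term by term:
f'(x) = 3x^2 + 4x - 1
Substitute x = -2:
f'(-2) = 3 * (-2)^2 + 4 * (-2) - 1
= 12 - 8 - 1
= 3

3


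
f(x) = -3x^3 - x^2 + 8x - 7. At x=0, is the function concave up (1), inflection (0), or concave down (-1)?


Concavity is determined by the sign of f''(x).
f(x) = -3x^3 - x^2 + 8x - 7
f'(x) = -9x^2 - 2x + 8
f''(x) = -18x - 2
f''(0) = -18 * 0 - 2
= 0 - 2
= -2
Since f''(0) < 0, the function is concave down (-1)

-1


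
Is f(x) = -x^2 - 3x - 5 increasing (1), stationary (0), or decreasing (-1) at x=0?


Compute f'(x) to determine behavior:
f'(x) = -2x - 3
f'(0) = -2 * 0 - 3
= 0 - 3
= -3
Since f'(0) < 0, the function is decreasing (-1)

-1


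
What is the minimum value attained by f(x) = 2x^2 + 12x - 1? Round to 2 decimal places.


For a quadratic f(x) = ax^2 + bx + c with a > 0, the minimum is at the vertex.
Vertex x-coordinate: x = -b/(2a)
x = -(12) / (2 * 2)
x = -12/4 = -3
Substitute back to find the minimum value:
f(-3) = 2 * (-3)^2 + 12 * (-3) - 1
= 18 - 36 - 1
= -19 = -19.00

-19.00


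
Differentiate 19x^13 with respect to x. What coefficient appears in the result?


We apply the power rule: d/dx [ax^n] = a*n * x^(n-1)
d/dx [19x^13]
= 19 * 13 * x^(13-1)
= 247x^12
The coefficient is 247

247


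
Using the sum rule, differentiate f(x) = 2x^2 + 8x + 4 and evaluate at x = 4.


Differentiate term by term using power and sum rules:
f(x) = 2x^2 + 8x + 4
f'(x) = 4x + 8
Substitute x = 4:
f'(4) = 4 * 4 + 8
= 16 + 8
= 24

24


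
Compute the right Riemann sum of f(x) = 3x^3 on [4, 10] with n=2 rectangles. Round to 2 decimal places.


Right Riemann sum uses right endpoints of each subinterval.
Interval: [4, 10], n = 2
dx = (10 - 4) / 2 = 3
Right endpoints: [7, 10]
f values: [1029, 3000]
Sum = dx * (sum of f values)
= 3 * 4029
= 12087 = 12087.00

12087.00


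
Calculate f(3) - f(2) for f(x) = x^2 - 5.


Net change = f(b) - f(a)
f(x) = x^2 - 5
Compute f(3):
f(3) = 1 * 3^2 + 0 * 3 - 5
= 9 + 0 - 5
= 4
Compute f(2):
f(2) = 1 * 2^2 + 0 * 2 - 5
= 4 + 0 - 5
= -1
Net change = 4 - (-1) = 5

5


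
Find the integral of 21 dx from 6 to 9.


The integral of a constant k over [a, b] equals k * (b - a).
integral from 6 to 9 of 21 dx
= 21 * (9 - 6)
= 21 * 3
= 63

63
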